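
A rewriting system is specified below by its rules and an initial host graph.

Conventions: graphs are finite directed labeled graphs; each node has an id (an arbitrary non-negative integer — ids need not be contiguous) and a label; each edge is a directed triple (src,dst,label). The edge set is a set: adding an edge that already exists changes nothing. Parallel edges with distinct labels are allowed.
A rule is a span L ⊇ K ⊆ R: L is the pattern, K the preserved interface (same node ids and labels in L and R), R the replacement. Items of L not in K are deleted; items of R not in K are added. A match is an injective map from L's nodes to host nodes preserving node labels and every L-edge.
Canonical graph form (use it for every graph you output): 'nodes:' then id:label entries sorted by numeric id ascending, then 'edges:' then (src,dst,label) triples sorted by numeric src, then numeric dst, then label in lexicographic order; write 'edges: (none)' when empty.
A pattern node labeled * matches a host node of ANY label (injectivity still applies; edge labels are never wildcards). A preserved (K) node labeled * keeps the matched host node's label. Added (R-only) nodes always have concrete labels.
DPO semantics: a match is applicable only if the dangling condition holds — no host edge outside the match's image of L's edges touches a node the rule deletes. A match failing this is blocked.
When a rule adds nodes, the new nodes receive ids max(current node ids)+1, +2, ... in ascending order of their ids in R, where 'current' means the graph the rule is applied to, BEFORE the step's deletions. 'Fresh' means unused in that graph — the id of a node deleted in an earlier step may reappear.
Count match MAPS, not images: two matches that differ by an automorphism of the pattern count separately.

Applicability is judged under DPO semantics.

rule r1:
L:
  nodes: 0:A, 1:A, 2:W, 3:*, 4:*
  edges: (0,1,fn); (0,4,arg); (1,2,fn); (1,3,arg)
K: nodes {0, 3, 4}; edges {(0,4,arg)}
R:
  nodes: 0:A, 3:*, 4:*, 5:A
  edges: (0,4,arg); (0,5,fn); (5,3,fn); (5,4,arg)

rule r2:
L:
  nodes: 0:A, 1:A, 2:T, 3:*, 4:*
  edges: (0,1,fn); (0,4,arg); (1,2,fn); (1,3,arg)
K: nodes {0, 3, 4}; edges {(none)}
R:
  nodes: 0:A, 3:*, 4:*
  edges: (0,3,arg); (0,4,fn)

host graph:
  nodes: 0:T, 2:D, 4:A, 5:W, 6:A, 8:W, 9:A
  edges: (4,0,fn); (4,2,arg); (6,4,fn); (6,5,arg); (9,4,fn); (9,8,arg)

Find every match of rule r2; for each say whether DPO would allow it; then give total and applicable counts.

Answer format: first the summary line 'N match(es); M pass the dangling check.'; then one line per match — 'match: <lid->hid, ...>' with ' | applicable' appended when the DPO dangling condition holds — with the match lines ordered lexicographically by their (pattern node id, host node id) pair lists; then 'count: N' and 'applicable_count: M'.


2 match(es); 0 pass the dangling check.
match: 0->6, 1->4, 2->0, 3->2, 4->5
match: 0->9, 1->4, 2->0, 3->2, 4->8
count: 2
applicable_count: 0


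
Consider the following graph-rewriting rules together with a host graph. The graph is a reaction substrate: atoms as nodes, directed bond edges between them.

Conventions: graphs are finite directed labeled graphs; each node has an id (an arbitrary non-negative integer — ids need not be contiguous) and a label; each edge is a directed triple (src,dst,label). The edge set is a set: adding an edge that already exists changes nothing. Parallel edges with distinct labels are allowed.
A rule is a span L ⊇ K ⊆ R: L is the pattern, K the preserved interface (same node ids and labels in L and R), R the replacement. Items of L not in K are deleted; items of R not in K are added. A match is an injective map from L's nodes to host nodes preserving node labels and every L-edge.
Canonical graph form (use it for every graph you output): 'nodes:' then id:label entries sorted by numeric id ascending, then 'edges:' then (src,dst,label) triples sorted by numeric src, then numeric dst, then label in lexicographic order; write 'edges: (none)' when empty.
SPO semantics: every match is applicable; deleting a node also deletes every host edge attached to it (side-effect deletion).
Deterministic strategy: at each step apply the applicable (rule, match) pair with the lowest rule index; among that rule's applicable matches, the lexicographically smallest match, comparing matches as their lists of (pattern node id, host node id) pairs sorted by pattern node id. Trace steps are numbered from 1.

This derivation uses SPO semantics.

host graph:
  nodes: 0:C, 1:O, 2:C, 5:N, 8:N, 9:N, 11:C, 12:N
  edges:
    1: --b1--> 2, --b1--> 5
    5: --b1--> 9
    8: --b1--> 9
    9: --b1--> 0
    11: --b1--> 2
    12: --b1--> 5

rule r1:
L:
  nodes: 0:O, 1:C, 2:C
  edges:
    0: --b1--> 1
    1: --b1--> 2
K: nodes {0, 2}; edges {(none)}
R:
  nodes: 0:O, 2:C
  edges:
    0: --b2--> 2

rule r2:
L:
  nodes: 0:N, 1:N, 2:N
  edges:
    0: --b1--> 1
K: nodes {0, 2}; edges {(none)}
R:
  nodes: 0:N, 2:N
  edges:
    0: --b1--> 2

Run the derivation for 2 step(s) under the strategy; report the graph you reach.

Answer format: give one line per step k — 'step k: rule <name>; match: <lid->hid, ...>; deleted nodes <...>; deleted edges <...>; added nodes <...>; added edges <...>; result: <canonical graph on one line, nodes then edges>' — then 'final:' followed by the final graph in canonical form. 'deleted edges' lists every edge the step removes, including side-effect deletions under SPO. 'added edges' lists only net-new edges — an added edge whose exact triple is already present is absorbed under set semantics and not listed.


step 1: rule r2; match: 0->5, 1->9, 2->8; deleted nodes 9; deleted edges (5,9,b1); (8,9,b1); (9,0,b1); added nodes (none); added edges (5,8,b1); result: nodes: 0:C, 1:O, 2:C, 5:N, 8:N, 11:C, 12:N edges: (1,2,b1); (1,5,b1); (5,8,b1); (11,2,b1); (12,5,b1)
step 2: rule r2; match: 0->5, 1->8, 2->12; deleted nodes 8; deleted edges (5,8,b1); added nodes (none); added edges (5,12,b1); result: nodes: 0:C, 1:O, 2:C, 5:N, 11:C, 12:N edges: (1,2,b1); (1,5,b1); (5,12,b1); (11,2,b1); (12,5,b1)
final:
nodes: 0:C, 1:O, 2:C, 5:N, 11:C, 12:N
edges: (1,2,b1); (1,5,b1); (5,12,b1); (11,2,b1); (12,5,b1)


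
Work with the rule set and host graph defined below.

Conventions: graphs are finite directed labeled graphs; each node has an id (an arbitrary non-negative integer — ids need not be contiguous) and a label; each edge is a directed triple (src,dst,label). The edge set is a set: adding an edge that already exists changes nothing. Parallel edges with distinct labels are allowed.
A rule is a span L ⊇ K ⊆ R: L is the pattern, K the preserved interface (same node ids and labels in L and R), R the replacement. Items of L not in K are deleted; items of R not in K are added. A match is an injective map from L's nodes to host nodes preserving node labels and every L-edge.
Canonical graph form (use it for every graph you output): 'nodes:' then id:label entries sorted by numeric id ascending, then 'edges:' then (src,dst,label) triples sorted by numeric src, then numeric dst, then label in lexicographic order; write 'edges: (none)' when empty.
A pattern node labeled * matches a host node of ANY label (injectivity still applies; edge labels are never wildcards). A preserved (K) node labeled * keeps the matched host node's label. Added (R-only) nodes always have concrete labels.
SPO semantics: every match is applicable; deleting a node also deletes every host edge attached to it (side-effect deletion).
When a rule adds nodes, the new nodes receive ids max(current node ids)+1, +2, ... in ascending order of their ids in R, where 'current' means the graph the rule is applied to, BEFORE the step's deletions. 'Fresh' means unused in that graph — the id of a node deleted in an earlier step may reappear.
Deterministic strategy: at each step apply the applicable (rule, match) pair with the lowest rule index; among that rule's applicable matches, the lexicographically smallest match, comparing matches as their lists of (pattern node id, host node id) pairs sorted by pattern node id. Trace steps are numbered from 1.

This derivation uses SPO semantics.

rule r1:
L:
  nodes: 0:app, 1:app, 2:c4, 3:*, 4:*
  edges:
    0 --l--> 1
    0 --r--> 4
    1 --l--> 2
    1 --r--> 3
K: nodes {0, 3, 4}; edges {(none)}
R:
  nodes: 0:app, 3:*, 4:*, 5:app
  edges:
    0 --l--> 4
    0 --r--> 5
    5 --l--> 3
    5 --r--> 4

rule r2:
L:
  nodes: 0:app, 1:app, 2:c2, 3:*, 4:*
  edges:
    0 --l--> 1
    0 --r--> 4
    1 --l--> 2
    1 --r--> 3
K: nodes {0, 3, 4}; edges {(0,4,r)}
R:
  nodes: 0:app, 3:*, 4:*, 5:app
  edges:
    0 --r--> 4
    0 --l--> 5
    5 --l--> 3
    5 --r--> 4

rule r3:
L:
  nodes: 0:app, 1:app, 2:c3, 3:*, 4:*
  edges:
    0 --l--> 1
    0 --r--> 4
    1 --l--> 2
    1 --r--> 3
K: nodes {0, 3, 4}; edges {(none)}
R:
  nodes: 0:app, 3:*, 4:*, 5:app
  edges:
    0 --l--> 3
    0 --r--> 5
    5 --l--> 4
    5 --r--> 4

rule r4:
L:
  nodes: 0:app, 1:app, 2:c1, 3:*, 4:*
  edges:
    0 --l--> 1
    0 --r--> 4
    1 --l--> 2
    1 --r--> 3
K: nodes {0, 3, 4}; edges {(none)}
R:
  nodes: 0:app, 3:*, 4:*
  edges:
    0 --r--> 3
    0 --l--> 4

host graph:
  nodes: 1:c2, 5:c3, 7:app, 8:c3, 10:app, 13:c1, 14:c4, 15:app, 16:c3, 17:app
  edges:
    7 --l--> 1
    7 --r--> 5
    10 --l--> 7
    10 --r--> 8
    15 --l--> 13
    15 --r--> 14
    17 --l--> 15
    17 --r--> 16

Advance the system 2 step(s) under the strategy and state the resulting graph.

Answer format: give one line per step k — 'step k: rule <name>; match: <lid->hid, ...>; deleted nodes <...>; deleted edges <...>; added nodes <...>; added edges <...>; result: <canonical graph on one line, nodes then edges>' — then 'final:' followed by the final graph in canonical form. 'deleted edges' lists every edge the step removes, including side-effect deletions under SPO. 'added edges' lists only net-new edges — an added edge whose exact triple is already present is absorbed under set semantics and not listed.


step 1: rule r2; match: 0->10, 1->7, 2->1, 3->5, 4->8; deleted nodes 1, 7; deleted edges (7,1,l); (7,5,r); (10,7,l); added nodes 18; added edges (10,18,l); (18,5,l); (18,8,r); result: nodes: 5:c3, 8:c3, 10:app, 13:c1, 14:c4, 15:app, 16:c3, 17:app, 18:app edges: (10,8,r); (10,18,l); (15,13,l); (15,14,r); (17,15,l); (17,16,r); (18,5,l); (18,8,r)
step 2: rule r4; match: 0->17, 1->15, 2->13, 3->14, 4->16; deleted nodes 13, 15; deleted edges (15,13,l); (15,14,r); (17,15,l); (17,16,r); added nodes (none); added edges (17,14,r); (17,16,l); result: nodes: 5:c3, 8:c3, 10:app, 14:c4, 16:c3, 17:app, 18:app edges: (10,8,r); (10,18,l); (17,14,r); (17,16,l); (18,5,l); (18,8,r)
final:
nodes: 5:c3, 8:c3, 10:app, 14:c4, 16:c3, 17:app, 18:app
edges: (10,8,r); (10,18,l); (17,14,r); (17,16,l); (18,5,l); (18,8,r)


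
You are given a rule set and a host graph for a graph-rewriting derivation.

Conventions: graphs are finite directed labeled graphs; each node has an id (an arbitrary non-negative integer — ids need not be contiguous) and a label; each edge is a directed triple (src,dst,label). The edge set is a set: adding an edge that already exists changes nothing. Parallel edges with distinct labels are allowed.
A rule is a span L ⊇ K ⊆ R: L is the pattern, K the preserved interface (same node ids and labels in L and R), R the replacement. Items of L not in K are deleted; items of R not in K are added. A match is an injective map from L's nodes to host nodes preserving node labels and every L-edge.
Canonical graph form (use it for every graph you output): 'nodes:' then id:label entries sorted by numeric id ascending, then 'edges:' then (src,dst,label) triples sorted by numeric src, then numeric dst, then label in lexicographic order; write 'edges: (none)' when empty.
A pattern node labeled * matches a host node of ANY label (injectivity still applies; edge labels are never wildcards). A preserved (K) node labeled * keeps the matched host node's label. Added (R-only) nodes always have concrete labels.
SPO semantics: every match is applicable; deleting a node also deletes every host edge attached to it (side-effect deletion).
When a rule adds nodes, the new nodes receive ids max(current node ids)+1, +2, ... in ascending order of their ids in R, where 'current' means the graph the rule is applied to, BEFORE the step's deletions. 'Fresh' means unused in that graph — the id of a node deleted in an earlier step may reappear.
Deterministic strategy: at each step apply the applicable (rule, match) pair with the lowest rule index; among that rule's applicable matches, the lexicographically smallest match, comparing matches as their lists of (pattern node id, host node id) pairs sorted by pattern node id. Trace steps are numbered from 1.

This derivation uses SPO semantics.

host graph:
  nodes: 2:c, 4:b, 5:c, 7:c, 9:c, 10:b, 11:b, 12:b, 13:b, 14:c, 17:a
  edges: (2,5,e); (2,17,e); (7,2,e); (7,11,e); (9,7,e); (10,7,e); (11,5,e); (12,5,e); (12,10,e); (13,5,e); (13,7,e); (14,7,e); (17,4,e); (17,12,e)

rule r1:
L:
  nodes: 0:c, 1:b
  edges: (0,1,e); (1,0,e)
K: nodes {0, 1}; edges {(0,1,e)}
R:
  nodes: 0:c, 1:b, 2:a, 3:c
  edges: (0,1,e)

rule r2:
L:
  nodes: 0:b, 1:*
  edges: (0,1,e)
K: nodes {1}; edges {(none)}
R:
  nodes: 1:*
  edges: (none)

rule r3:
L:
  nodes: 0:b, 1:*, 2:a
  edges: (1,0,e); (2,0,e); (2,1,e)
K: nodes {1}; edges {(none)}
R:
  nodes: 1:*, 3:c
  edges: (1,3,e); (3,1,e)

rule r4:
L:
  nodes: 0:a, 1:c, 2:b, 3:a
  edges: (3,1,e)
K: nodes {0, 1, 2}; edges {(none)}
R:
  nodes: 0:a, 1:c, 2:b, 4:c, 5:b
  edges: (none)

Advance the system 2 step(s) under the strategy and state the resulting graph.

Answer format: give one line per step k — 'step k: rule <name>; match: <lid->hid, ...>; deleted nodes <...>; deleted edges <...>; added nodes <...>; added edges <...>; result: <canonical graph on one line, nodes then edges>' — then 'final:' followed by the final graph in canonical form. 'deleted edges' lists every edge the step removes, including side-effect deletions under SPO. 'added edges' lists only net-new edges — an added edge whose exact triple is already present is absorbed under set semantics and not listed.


step 1: rule r2; match: 0->10, 1->7; deleted nodes 10; deleted edges (10,7,e); (12,10,e); added nodes (none); added edges (none); result: nodes: 2:c, 4:b, 5:c, 7:c, 9:c, 11:b, 12:b, 13:b, 14:c, 17:a edges: (2,5,e); (2,17,e); (7,2,e); (7,11,e); (9,7,e); (11,5,e); (12,5,e); (13,5,e); (13,7,e); (14,7,e); (17,4,e); (17,12,e)
step 2: rule r2; match: 0->11, 1->5; deleted nodes 11; deleted edges (7,11,e); (11,5,e); added nodes (none); added edges (none); result: nodes: 2:c, 4:b, 5:c, 7:c, 9:c, 12:b, 13:b, 14:c, 17:a edges: (2,5,e); (2,17,e); (7,2,e); (9,7,e); (12,5,e); (13,5,e); (13,7,e); (14,7,e); (17,4,e); (17,12,e)
final:
nodes: 2:c, 4:b, 5:c, 7:c, 9:c, 12:b, 13:b, 14:c, 17:a
edges: (2,5,e); (2,17,e); (7,2,e); (9,7,e); (12,5,e); (13,5,e); (13,7,e); (14,7,e); (17,4,e); (17,12,e)


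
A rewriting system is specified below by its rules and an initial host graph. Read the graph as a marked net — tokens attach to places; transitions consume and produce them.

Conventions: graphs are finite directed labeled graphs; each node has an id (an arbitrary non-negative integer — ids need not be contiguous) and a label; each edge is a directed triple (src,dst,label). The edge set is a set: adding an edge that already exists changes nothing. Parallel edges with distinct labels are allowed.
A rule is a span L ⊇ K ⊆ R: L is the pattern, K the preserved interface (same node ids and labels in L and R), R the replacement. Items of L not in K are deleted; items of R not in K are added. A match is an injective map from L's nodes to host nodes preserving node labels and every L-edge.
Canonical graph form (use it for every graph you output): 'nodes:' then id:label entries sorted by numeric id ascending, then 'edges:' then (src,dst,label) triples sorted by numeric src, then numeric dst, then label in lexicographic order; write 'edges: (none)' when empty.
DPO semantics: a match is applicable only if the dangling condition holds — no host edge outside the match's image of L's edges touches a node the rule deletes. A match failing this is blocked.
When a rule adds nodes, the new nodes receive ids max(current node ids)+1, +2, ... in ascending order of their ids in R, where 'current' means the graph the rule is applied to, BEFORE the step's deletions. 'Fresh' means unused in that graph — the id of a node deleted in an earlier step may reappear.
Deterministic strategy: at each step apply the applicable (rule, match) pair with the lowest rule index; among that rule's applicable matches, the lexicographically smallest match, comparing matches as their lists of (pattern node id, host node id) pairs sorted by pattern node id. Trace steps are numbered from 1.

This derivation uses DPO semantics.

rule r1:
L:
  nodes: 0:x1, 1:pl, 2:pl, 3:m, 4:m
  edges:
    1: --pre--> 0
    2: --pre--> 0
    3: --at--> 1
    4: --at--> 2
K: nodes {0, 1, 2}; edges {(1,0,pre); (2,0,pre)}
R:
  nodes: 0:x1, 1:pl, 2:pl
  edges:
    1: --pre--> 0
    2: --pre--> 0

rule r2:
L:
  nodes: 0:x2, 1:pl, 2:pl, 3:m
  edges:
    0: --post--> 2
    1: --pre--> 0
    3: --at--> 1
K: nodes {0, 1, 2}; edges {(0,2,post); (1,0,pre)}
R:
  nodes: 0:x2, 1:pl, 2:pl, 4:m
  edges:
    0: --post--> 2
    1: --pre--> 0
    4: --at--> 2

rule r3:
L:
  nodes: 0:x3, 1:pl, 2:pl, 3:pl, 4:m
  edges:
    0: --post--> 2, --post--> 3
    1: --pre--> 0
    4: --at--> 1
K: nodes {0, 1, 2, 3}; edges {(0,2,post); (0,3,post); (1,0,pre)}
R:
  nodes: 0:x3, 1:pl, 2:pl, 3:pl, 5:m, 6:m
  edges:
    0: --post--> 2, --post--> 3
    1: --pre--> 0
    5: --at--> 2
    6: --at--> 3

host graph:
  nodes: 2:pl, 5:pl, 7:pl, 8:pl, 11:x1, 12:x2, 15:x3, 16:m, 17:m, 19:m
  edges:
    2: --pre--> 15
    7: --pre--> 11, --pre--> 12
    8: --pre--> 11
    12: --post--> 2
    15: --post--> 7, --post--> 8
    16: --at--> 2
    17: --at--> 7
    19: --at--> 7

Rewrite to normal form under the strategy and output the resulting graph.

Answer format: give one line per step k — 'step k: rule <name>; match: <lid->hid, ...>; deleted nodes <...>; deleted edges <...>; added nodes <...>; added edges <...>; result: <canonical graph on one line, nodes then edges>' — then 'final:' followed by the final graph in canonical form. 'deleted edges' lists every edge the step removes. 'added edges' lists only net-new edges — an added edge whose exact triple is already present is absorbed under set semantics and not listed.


step 1: rule r2; match: 0->12, 1->7, 2->2, 3->17; deleted nodes 17; deleted edges (17,7,at); added nodes 20; added edges (20,2,at); result: nodes: 2:pl, 5:pl, 7:pl, 8:pl, 11:x1, 12:x2, 15:x3, 16:m, 19:m, 20:m edges: (2,15,pre); (7,11,pre); (7,12,pre); (8,11,pre); (12,2,post); (15,7,post); (15,8,post); (16,2,at); (19,7,at); (20,2,at)
step 2: rule r2; match: 0->12, 1->7, 2->2, 3->19; deleted nodes 19; deleted edges (19,7,at); added nodes 21; added edges (21,2,at); result: nodes: 2:pl, 5:pl, 7:pl, 8:pl, 11:x1, 12:x2, 15:x3, 16:m, 20:m, 21:m edges: (2,15,pre); (7,11,pre); (7,12,pre); (8,11,pre); (12,2,post); (15,7,post); (15,8,post); (16,2,at); (20,2,at); (21,2,at)
step 3: rule r3; match: 0->15, 1->2, 2->7, 3->8, 4->16; deleted nodes 16; deleted edges (16,2,at); added nodes 22, 23; added edges (22,7,at); (23,8,at); result: nodes: 2:pl, 5:pl, 7:pl, 8:pl, 11:x1, 12:x2, 15:x3, 20:m, 21:m, 22:m, 23:m edges: (2,15,pre); (7,11,pre); (7,12,pre); (8,11,pre); (12,2,post); (15,7,post); (15,8,post); (20,2,at); (21,2,at); (22,7,at); (23,8,at)
step 4: rule r1; match: 0->11, 1->7, 2->8, 3->22, 4->23; deleted nodes 22, 23; deleted edges (22,7,at); (23,8,at); added nodes (none); added edges (none); result: nodes: 2:pl, 5:pl, 7:pl, 8:pl, 11:x1, 12:x2, 15:x3, 20:m, 21:m edges: (2,15,pre); (7,11,pre); (7,12,pre); (8,11,pre); (12,2,post); (15,7,post); (15,8,post); (20,2,at); (21,2,at)
step 5: rule r3; match: 0->15, 1->2, 2->7, 3->8, 4->20; deleted nodes 20; deleted edges (20,2,at); added nodes 22, 23; added edges (22,7,at); (23,8,at); result: nodes: 2:pl, 5:pl, 7:pl, 8:pl, 11:x1, 12:x2, 15:x3, 21:m, 22:m, 23:m edges: (2,15,pre); (7,11,pre); (7,12,pre); (8,11,pre); (12,2,post); (15,7,post); (15,8,post); (21,2,at); (22,7,at); (23,8,at)
step 6: rule r1; match: 0->11, 1->7, 2->8, 3->22, 4->23; deleted nodes 22, 23; deleted edges (22,7,at); (23,8,at); added nodes (none); added edges (none); result: nodes: 2:pl, 5:pl, 7:pl, 8:pl, 11:x1, 12:x2, 15:x3, 21:m edges: (2,15,pre); (7,11,pre); (7,12,pre); (8,11,pre); (12,2,post); (15,7,post); (15,8,post); (21,2,at)
step 7: rule r3; match: 0->15, 1->2, 2->7, 3->8, 4->21; deleted nodes 21; deleted edges (21,2,at); added nodes 22, 23; added edges (22,7,at); (23,8,at); result: nodes: 2:pl, 5:pl, 7:pl, 8:pl, 11:x1, 12:x2, 15:x3, 22:m, 23:m edges: (2,15,pre); (7,11,pre); (7,12,pre); (8,11,pre); (12,2,post); (15,7,post); (15,8,post); (22,7,at); (23,8,at)
step 8: rule r1; match: 0->11, 1->7, 2->8, 3->22, 4->23; deleted nodes 22, 23; deleted edges (22,7,at); (23,8,at); added nodes (none); added edges (none); result: nodes: 2:pl, 5:pl, 7:pl, 8:pl, 11:x1, 12:x2, 15:x3 edges: (2,15,pre); (7,11,pre); (7,12,pre); (8,11,pre); (12,2,post); (15,7,post); (15,8,post)
final:
nodes: 2:pl, 5:pl, 7:pl, 8:pl, 11:x1, 12:x2, 15:x3
edges: (2,15,pre); (7,11,pre); (7,12,pre); (8,11,pre); (12,2,post); (15,7,post); (15,8,post)


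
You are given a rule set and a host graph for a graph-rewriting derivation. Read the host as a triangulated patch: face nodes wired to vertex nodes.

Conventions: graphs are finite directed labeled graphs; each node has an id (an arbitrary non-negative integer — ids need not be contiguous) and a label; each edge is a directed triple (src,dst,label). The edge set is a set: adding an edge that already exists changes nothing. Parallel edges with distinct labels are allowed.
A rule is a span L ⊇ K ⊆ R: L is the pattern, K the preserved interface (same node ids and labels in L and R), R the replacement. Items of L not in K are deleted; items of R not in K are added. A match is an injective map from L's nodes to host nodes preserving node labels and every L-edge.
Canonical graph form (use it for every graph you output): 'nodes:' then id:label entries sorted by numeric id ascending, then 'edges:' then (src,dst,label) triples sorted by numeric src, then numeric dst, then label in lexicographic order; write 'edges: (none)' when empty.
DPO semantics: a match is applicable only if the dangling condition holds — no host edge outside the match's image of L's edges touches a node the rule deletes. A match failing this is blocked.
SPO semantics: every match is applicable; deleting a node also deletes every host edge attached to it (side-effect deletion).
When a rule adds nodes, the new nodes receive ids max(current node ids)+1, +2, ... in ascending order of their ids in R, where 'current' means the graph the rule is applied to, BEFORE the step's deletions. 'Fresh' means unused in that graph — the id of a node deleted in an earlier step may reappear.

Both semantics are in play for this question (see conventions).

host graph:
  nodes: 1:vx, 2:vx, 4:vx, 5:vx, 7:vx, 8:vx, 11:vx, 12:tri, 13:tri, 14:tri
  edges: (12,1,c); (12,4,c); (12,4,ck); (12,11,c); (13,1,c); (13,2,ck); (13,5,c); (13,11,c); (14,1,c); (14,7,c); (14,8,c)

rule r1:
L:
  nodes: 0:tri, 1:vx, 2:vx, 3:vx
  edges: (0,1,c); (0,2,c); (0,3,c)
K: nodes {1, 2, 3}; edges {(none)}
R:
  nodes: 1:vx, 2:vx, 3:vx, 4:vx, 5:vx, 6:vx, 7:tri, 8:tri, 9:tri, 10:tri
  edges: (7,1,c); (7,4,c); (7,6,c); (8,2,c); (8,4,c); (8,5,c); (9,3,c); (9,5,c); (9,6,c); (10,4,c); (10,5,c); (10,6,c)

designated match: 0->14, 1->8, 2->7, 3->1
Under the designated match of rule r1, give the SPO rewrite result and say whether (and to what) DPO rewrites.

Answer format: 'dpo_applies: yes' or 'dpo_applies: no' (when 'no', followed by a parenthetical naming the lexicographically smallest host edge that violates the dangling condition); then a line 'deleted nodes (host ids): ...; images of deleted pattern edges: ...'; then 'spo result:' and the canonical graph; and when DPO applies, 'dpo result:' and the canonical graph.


dpo_applies: yes
deleted nodes (host ids): 14; images of deleted pattern edges: (14,1,c); (14,7,c); (14,8,c)
spo result:
nodes: 1:vx, 2:vx, 4:vx, 5:vx, 7:vx, 8:vx, 11:vx, 12:tri, 13:tri, 15:vx, 16:vx, 17:vx, 18:tri, 19:tri, 20:tri, 21:tri
edges: (12,1,c); (12,4,c); (12,4,ck); (12,11,c); (13,1,c); (13,2,ck); (13,5,c); (13,11,c); (18,8,c); (18,15,c); (18,17,c); (19,7,c); (19,15,c); (19,16,c); (20,1,c); (20,16,c); (20,17,c); (21,15,c); (21,16,c); (21,17,c)
dpo result:
nodes: 1:vx, 2:vx, 4:vx, 5:vx, 7:vx, 8:vx, 11:vx, 12:tri, 13:tri, 15:vx, 16:vx, 17:vx, 18:tri, 19:tri, 20:tri, 21:tri
edges: (12,1,c); (12,4,c); (12,4,ck); (12,11,c); (13,1,c); (13,2,ck); (13,5,c); (13,11,c); (18,8,c); (18,15,c); (18,17,c); (19,7,c); (19,15,c); (19,16,c); (20,1,c); (20,16,c); (20,17,c); (21,15,c); (21,16,c); (21,17,c)


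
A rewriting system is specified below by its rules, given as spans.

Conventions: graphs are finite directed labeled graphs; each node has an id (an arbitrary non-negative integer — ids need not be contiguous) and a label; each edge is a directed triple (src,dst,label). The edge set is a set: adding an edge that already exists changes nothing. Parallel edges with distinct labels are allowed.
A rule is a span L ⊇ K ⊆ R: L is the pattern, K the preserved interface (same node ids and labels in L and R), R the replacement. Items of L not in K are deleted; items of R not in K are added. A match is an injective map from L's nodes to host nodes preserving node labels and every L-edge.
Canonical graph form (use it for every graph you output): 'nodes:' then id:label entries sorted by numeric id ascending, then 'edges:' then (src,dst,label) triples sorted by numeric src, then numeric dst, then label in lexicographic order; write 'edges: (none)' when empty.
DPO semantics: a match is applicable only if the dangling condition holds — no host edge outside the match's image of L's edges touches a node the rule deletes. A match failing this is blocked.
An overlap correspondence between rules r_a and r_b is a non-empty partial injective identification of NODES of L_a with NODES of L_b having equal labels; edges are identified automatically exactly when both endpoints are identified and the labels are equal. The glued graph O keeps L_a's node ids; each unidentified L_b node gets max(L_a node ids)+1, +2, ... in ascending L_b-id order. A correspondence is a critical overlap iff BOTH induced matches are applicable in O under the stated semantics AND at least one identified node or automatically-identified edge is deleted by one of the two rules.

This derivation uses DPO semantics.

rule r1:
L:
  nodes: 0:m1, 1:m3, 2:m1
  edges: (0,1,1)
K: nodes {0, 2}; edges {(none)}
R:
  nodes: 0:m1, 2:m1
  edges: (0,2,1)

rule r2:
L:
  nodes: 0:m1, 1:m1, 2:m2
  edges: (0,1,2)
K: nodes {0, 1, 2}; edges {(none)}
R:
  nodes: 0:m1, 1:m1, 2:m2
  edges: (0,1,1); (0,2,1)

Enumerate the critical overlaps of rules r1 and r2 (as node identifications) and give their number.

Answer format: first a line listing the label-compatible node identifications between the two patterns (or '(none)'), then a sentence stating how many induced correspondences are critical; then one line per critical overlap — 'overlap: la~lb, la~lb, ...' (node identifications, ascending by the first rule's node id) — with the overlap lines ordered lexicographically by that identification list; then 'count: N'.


label-compatible node identifications between L(r1) and L(r2): 0~0, 0~1, 2~0, 2~1
0 of the induced correspondences are critical overlaps of r1 and r2.
count: 0


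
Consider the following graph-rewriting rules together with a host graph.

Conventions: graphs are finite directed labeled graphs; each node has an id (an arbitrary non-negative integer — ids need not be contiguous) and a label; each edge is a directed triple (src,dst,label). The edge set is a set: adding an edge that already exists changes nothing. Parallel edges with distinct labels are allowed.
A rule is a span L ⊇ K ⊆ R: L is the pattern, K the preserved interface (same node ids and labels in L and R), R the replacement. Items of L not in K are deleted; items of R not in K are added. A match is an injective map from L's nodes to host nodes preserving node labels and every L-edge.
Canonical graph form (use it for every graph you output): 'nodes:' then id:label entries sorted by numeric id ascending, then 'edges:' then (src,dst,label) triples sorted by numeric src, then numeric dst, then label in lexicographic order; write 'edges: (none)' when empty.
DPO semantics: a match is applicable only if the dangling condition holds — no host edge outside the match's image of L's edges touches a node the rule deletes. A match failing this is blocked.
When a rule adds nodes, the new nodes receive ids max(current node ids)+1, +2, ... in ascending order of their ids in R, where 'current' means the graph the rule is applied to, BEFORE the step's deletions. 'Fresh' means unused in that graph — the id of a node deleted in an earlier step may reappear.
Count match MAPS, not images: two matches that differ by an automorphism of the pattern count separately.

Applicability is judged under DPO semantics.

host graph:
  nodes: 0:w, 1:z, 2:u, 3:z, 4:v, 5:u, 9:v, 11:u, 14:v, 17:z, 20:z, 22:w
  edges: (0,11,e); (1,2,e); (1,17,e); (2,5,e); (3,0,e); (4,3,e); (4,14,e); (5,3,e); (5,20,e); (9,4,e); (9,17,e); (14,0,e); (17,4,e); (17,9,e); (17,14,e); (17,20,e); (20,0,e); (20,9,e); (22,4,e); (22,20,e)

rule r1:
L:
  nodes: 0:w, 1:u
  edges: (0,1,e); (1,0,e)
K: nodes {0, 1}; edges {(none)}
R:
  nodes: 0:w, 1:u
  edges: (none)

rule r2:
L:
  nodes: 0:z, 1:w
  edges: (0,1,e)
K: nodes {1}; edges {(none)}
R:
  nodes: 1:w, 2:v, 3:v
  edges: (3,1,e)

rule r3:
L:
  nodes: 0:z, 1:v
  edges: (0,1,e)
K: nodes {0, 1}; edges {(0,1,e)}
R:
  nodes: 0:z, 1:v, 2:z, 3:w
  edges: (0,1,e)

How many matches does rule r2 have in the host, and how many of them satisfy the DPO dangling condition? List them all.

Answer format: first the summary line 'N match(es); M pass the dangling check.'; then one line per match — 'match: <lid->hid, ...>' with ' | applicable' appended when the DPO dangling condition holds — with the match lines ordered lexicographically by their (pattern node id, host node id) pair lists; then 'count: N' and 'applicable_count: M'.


2 match(es); 0 pass the dangling check.
match: 0->3, 1->0
match: 0->20, 1->0
count: 2
applicable_count: 0


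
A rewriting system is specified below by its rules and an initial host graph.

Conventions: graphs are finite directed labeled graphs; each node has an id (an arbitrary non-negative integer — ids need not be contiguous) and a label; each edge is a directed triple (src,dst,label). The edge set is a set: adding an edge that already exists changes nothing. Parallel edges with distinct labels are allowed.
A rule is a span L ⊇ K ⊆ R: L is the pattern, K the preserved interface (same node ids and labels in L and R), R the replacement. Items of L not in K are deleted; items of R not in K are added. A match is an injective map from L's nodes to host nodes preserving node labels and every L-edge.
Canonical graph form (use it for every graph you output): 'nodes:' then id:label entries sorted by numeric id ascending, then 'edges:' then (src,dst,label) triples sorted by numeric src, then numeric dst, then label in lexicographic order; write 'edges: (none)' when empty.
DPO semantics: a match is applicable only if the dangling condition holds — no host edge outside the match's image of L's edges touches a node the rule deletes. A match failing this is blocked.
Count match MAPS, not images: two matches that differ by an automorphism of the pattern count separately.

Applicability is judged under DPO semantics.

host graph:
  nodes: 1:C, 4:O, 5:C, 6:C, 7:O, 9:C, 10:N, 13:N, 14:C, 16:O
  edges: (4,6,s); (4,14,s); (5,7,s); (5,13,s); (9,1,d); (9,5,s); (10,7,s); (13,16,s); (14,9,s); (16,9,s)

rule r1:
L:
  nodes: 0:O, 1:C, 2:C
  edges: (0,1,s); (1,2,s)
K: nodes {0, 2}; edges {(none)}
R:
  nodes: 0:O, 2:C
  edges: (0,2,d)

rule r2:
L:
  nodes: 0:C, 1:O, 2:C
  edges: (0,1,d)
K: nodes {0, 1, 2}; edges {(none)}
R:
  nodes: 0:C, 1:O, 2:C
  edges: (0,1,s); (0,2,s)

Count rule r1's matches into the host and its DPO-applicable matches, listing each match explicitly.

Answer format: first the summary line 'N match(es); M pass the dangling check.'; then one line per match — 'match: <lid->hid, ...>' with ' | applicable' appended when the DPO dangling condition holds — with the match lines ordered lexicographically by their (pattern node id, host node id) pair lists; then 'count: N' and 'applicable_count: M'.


2 match(es); 1 pass the dangling check.
match: 0->4, 1->14, 2->9 | applicable
match: 0->16, 1->9, 2->5
count: 2
applicable_count: 1


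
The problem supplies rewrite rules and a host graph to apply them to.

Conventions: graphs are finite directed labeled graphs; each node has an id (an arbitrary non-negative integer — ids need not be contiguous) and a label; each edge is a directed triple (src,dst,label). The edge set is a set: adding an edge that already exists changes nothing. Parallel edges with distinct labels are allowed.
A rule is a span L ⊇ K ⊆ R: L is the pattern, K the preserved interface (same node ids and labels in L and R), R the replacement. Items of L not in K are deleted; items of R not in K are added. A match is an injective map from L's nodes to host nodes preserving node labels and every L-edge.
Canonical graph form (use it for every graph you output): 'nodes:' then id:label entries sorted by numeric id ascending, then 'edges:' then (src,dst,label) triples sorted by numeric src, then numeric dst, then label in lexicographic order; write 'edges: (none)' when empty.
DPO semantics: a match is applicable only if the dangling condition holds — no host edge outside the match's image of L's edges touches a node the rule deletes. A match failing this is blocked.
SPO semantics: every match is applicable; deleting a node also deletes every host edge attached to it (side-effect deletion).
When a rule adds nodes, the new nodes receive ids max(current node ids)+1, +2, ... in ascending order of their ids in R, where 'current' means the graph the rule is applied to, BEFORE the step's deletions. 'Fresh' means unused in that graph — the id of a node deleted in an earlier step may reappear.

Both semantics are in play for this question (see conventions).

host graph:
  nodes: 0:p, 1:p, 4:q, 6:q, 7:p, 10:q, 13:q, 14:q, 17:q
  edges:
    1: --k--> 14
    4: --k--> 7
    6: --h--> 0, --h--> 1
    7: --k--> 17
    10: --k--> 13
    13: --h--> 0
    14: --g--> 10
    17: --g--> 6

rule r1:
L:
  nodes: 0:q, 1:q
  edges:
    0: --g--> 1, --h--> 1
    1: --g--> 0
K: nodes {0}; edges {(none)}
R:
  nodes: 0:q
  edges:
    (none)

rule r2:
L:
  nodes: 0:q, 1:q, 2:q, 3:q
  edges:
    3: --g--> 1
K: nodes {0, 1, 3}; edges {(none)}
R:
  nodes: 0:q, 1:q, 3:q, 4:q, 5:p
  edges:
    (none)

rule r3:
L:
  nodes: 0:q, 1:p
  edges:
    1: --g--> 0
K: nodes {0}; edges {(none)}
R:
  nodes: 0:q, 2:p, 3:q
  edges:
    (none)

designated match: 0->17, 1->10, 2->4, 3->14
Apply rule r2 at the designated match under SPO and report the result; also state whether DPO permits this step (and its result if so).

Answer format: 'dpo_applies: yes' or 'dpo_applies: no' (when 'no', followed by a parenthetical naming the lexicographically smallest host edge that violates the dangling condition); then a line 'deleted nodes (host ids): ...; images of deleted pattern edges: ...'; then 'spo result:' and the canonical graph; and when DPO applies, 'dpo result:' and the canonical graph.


dpo_applies: no
(the rule deletes node 4, which keeps host edge (4,7,k) outside the match image — the dangling condition fails, DPO blocks; SPO proceeds and side-deletes such edges)
deleted nodes (host ids): 4; images of deleted pattern edges: (14,10,g)
spo result:
nodes: 0:p, 1:p, 6:q, 7:p, 10:q, 13:q, 14:q, 17:q, 18:q, 19:p
edges: (1,14,k); (6,0,h); (6,1,h); (7,17,k); (10,13,k); (13,0,h); (17,6,g)


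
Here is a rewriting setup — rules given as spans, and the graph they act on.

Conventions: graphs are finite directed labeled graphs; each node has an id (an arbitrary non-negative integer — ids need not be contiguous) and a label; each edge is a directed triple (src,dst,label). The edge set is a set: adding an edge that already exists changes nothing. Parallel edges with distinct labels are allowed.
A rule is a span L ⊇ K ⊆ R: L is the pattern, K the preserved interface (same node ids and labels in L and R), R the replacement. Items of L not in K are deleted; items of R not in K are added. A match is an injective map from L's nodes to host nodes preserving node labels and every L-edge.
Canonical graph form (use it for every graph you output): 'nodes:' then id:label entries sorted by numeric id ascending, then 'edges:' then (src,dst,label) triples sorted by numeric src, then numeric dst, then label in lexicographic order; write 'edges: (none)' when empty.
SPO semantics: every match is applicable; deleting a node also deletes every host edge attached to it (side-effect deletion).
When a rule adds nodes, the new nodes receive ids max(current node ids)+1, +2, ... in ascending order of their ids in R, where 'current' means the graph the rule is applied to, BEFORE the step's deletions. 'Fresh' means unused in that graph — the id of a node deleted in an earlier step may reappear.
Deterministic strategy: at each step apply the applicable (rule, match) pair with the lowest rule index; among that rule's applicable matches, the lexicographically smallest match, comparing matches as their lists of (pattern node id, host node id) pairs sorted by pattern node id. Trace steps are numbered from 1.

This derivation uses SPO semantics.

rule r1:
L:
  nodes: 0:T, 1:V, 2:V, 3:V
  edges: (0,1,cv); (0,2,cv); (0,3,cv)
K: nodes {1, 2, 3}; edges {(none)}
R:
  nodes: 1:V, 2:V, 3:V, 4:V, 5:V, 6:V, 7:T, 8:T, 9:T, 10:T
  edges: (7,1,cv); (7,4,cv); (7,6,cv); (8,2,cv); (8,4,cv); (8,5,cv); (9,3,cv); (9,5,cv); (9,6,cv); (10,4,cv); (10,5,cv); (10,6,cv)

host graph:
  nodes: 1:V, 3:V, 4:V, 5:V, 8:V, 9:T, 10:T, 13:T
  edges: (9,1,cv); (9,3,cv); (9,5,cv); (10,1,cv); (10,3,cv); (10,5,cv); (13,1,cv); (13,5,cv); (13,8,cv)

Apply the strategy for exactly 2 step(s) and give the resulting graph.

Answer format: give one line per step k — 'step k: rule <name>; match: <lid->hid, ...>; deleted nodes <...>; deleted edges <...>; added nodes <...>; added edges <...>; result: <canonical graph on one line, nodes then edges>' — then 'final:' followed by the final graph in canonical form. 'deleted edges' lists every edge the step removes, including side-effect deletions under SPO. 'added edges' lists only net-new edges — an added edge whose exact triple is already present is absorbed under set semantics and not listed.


step 1: rule r1; match: 0->9, 1->1, 2->3, 3->5; deleted nodes 9; deleted edges (9,1,cv); (9,3,cv); (9,5,cv); added nodes 14, 15, 16, 17, 18, 19, 20; added edges (17,1,cv); (17,14,cv); (17,16,cv); (18,3,cv); (18,14,cv); (18,15,cv); (19,5,cv); (19,15,cv); (19,16,cv); (20,14,cv); (20,15,cv); (20,16,cv); result: nodes: 1:V, 3:V, 4:V, 5:V, 8:V, 10:T, 13:T, 14:V, 15:V, 16:V, 17:T, 18:T, 19:T, 20:T edges: (10,1,cv); (10,3,cv); (10,5,cv); (13,1,cv); (13,5,cv); (13,8,cv); (17,1,cv); (17,14,cv); (17,16,cv); (18,3,cv); (18,14,cv); (18,15,cv); (19,5,cv); (19,15,cv); (19,16,cv); (20,14,cv); (20,15,cv); (20,16,cv)
step 2: rule r1; match: 0->10, 1->1, 2->3, 3->5; deleted nodes 10; deleted edges (10,1,cv); (10,3,cv); (10,5,cv); added nodes 21, 22, 23, 24, 25, 26, 27; added edges (24,1,cv); (24,21,cv); (24,23,cv); (25,3,cv); (25,21,cv); (25,22,cv); (26,5,cv); (26,22,cv); (26,23,cv); (27,21,cv); (27,22,cv); (27,23,cv); result: nodes: 1:V, 3:V, 4:V, 5:V, 8:V, 13:T, 14:V, 15:V, 16:V, 17:T, 18:T, 19:T, 20:T, 21:V, 22:V, 23:V, 24:T, 25:T, 26:T, 27:T edges: (13,1,cv); (13,5,cv); (13,8,cv); (17,1,cv); (17,14,cv); (17,16,cv); (18,3,cv); (18,14,cv); (18,15,cv); (19,5,cv); (19,15,cv); (19,16,cv); (20,14,cv); (20,15,cv); (20,16,cv); (24,1,cv); (24,21,cv); (24,23,cv); (25,3,cv); (25,21,cv); (25,22,cv); (26,5,cv); (26,22,cv); (26,23,cv); (27,21,cv); (27,22,cv); (27,23,cv)
final:
nodes: 1:V, 3:V, 4:V, 5:V, 8:V, 13:T, 14:V, 15:V, 16:V, 17:T, 18:T, 19:T, 20:T, 21:V, 22:V, 23:V, 24:T, 25:T, 26:T, 27:T
edges: (13,1,cv); (13,5,cv); (13,8,cv); (17,1,cv); (17,14,cv); (17,16,cv); (18,3,cv); (18,14,cv); (18,15,cv); (19,5,cv); (19,15,cv); (19,16,cv); (20,14,cv); (20,15,cv); (20,16,cv); (24,1,cv); (24,21,cv); (24,23,cv); (25,3,cv); (25,21,cv); (25,22,cv); (26,5,cv); (26,22,cv); (26,23,cv); (27,21,cv); (27,22,cv); (27,23,cv)
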